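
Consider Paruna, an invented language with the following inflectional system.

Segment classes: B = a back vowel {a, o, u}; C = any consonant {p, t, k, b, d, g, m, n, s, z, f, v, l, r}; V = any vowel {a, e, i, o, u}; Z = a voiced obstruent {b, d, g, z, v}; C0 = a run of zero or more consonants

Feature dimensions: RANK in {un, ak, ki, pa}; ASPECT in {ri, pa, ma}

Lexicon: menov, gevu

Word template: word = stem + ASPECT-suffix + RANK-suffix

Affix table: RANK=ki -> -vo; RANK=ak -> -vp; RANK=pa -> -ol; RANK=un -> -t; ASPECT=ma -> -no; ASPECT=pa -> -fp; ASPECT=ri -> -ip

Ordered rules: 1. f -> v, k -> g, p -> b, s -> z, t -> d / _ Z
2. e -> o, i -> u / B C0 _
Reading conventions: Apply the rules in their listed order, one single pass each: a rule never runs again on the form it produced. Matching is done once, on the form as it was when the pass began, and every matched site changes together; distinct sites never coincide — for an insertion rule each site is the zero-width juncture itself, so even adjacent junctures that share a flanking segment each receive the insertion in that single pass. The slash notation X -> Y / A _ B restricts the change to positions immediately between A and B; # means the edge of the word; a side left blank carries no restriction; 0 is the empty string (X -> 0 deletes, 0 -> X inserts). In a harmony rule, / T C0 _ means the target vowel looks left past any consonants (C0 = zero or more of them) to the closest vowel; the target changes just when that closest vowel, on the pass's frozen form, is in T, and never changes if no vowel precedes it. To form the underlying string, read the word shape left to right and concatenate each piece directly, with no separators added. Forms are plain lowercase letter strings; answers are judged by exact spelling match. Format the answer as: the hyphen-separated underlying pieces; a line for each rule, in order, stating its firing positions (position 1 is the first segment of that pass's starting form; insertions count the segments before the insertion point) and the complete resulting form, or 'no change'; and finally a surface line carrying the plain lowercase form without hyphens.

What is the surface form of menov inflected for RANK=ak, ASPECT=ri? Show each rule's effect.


underlying: menov-ip-vp
1. f -> v, k -> g, p -> b, s -> z, t -> d / _ Z: fires at position(s) 7: menovibvp
2. e -> o, i -> u / B C0 _: fires at position(s) 6: menovubvp
surface: menovubvp


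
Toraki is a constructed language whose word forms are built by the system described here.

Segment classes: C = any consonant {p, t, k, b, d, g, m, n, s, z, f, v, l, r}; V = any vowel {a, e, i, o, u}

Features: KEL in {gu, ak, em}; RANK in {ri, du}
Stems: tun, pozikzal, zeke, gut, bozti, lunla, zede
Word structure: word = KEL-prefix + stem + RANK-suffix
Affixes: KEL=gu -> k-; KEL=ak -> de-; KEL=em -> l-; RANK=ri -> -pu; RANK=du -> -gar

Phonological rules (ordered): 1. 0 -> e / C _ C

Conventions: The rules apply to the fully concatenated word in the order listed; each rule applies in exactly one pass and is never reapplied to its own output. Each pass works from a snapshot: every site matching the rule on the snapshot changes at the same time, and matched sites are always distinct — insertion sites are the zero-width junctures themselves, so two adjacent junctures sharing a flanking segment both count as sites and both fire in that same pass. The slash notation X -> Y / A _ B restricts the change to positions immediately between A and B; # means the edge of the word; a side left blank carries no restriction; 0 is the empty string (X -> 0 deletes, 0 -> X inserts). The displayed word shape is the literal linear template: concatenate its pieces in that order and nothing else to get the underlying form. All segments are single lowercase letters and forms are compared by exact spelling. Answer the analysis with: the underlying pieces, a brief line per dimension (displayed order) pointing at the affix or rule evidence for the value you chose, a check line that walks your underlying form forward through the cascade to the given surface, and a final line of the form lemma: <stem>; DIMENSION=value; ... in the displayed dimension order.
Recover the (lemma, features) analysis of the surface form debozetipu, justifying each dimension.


underlying: de-bozti-pu
KEL=ak - signalled by the affix de-
RANK=ri - signalled by the affix -pu
check: deboztipu -> debozetipu
lemma: bozti; KEL=ak; RANK=ri


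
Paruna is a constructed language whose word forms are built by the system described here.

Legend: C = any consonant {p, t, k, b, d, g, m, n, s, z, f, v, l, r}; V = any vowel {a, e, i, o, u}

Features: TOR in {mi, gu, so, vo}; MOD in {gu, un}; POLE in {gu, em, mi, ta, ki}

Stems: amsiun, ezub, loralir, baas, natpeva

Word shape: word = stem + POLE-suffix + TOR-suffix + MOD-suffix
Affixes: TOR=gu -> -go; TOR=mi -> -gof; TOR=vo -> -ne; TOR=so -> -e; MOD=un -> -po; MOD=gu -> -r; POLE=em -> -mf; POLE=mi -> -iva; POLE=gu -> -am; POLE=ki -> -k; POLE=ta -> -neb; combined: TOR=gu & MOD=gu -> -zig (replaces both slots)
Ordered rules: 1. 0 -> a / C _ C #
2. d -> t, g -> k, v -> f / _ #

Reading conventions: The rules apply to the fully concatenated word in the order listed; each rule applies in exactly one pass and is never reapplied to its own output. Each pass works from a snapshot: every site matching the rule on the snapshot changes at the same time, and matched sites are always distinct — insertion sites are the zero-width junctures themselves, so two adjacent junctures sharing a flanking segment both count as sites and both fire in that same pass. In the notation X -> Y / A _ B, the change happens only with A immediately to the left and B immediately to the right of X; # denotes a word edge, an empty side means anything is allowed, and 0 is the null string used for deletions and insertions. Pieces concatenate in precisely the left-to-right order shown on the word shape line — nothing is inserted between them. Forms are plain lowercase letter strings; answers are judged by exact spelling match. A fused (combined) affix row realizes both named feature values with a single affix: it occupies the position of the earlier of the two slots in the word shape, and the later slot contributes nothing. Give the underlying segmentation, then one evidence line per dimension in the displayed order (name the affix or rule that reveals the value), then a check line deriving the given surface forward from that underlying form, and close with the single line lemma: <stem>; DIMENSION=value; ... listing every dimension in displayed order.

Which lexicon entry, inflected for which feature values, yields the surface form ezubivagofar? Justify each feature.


underlying: ezub-iva-gof-r
TOR=mi - signalled by the affix -gof
MOD=gu - signalled by the affix -r
POLE=mi - signalled by the affix -iva
check: ezubivagofr -> ezubivagofar -> ezubivagofar
lemma: ezub; TOR=mi; MOD=gu; POLE=mi


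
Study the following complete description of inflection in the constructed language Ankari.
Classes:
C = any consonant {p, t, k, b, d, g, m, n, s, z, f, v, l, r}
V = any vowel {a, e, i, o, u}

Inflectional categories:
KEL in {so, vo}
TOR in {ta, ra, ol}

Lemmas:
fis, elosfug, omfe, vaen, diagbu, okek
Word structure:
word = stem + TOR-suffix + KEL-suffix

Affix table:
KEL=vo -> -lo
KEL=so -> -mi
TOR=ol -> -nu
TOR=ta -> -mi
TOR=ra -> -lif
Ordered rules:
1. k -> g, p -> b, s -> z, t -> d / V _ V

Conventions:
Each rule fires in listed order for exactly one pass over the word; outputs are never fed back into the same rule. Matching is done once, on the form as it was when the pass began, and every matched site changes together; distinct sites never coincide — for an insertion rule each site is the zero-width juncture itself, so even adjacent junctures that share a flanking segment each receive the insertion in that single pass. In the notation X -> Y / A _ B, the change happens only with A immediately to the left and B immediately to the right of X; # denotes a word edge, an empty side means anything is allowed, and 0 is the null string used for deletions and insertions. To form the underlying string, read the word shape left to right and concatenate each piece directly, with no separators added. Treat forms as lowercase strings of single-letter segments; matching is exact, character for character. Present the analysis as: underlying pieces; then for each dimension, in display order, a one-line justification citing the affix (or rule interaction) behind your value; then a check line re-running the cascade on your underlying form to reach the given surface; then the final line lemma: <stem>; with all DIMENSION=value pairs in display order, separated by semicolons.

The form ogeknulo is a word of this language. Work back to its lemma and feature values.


underlying: okek-nu-lo
KEL=vo - signalled by the affix -lo
TOR=ol - signalled by the affix -nu
check: okeknulo -> ogeknulo
lemma: okek; KEL=vo; TOR=ol


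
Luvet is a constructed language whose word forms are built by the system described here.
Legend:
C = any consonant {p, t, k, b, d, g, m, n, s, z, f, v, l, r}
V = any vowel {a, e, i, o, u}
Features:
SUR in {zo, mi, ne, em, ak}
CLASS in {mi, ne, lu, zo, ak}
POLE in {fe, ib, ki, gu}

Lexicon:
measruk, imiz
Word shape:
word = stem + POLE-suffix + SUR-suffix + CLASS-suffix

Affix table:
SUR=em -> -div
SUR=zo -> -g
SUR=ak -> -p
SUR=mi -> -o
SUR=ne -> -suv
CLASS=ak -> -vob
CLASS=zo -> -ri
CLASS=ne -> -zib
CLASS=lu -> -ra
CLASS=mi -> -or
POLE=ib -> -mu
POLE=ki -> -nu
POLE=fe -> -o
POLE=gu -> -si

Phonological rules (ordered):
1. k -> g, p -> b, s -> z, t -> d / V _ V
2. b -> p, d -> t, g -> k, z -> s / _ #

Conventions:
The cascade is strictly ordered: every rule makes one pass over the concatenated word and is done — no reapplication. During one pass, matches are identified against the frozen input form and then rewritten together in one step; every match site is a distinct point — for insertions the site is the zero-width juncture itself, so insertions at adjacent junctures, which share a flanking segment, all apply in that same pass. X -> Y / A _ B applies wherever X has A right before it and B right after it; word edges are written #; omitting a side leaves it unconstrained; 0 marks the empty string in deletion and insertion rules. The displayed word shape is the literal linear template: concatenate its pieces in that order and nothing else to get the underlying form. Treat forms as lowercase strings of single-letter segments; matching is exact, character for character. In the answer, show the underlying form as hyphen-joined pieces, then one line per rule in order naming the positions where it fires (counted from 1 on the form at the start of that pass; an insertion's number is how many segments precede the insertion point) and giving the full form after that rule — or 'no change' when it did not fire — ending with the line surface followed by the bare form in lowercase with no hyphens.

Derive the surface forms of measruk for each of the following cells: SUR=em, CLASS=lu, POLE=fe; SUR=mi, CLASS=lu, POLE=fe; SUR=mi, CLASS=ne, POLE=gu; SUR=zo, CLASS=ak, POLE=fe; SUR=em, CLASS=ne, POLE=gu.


cell SUR=em, CLASS=lu, POLE=fe:
underlying: measruk-o-div-ra
1. k -> g, p -> b, s -> z, t -> d / V _ V: fires at position(s) 7: measrugodivra
2. b -> p, d -> t, g -> k, z -> s / _ #: no change
surface: measrugodivra

cell SUR=mi, CLASS=lu, POLE=fe:
underlying: measruk-o-o-ra
1. k -> g, p -> b, s -> z, t -> d / V _ V: fires at position(s) 7: measrugoora
2. b -> p, d -> t, g -> k, z -> s / _ #: no change
surface: measrugoora

cell SUR=mi, CLASS=ne, POLE=gu:
underlying: measruk-si-o-zib
1. k -> g, p -> b, s -> z, t -> d / V _ V: no change
2. b -> p, d -> t, g -> k, z -> s / _ #: fires at position(s) 13: measruksiozip
surface: measruksiozip

cell SUR=zo, CLASS=ak, POLE=fe:
underlying: measruk-o-g-vob
1. k -> g, p -> b, s -> z, t -> d / V _ V: fires at position(s) 7: measrugogvob
2. b -> p, d -> t, g -> k, z -> s / _ #: fires at position(s) 12: measrugogvop
surface: measrugogvop

cell SUR=em, CLASS=ne, POLE=gu:
underlying: measruk-si-div-zib
1. k -> g, p -> b, s -> z, t -> d / V _ V: no change
2. b -> p, d -> t, g -> k, z -> s / _ #: fires at position(s) 15: measruksidivzip
surface: measruksidivzip


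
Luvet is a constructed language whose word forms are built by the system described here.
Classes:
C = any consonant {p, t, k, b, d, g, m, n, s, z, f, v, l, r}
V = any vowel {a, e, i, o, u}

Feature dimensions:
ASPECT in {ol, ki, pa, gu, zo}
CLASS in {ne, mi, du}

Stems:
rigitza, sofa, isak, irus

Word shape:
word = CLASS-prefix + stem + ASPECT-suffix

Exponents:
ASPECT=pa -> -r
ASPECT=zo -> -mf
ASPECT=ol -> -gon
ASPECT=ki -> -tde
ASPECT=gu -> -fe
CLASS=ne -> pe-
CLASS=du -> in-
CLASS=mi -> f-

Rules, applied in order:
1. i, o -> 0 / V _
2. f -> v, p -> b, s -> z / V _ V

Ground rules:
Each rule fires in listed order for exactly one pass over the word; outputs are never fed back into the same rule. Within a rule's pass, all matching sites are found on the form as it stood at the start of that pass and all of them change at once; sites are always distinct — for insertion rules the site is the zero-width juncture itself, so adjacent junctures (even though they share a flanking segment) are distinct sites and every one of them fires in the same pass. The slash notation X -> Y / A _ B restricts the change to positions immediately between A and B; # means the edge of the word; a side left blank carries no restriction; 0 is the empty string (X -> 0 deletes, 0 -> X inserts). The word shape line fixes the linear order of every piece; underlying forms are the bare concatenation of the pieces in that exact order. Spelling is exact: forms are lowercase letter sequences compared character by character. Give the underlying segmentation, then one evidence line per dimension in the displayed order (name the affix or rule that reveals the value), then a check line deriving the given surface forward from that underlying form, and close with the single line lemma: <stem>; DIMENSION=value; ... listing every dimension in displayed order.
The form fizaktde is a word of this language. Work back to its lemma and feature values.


underlying: f-isak-tde
ASPECT=ki - signalled by the affix -tde
CLASS=mi - signalled by the affix f-
check: fisaktde -> fisaktde -> fizaktde
lemma: isak; ASPECT=ki; CLASS=mi


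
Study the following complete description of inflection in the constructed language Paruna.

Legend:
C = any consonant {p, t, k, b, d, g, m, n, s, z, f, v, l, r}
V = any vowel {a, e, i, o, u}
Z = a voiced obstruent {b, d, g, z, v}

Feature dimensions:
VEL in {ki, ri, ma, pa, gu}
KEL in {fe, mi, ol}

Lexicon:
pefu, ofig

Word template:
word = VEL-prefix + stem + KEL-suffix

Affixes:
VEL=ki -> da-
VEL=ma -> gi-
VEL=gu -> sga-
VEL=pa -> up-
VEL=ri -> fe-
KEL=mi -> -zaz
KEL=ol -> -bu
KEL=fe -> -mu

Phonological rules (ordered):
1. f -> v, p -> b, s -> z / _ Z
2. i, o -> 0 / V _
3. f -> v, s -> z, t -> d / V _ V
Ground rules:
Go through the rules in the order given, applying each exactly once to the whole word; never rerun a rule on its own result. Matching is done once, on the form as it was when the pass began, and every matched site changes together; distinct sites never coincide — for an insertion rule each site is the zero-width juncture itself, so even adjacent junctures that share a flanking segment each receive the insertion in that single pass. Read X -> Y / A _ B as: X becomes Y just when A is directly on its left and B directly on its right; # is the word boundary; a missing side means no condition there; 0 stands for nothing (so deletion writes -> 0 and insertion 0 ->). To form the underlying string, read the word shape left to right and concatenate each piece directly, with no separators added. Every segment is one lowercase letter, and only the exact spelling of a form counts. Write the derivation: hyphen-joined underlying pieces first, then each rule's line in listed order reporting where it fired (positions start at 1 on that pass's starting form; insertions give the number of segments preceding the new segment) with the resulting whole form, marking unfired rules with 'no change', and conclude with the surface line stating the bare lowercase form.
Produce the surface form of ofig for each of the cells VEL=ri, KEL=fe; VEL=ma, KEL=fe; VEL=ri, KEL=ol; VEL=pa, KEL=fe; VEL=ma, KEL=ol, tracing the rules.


cell VEL=ri, KEL=fe:
underlying: fe-ofig-mu
1. f -> v, p -> b, s -> z / _ Z: no change
2. i, o -> 0 / V _: fires at position(s) 3: fefigmu
3. f -> v, s -> z, t -> d / V _ V: fires at position(s) 3: fevigmu
surface: fevigmu

cell VEL=ma, KEL=fe:
underlying: gi-ofig-mu
1. f -> v, p -> b, s -> z / _ Z: no change
2. i, o -> 0 / V _: fires at position(s) 3: gifigmu
3. f -> v, s -> z, t -> d / V _ V: fires at position(s) 3: givigmu
surface: givigmu

cell VEL=ri, KEL=ol:
underlying: fe-ofig-bu
1. f -> v, p -> b, s -> z / _ Z: no change
2. i, o -> 0 / V _: fires at position(s) 3: fefigbu
3. f -> v, s -> z, t -> d / V _ V: fires at position(s) 3: fevigbu
surface: fevigbu

cell VEL=pa, KEL=fe:
underlying: up-ofig-mu
1. f -> v, p -> b, s -> z / _ Z: no change
2. i, o -> 0 / V _: no change
3. f -> v, s -> z, t -> d / V _ V: fires at position(s) 4: upovigmu
surface: upovigmu

cell VEL=ma, KEL=ol:
underlying: gi-ofig-bu
1. f -> v, p -> b, s -> z / _ Z: no change
2. i, o -> 0 / V _: fires at position(s) 3: gifigbu
3. f -> v, s -> z, t -> d / V _ V: fires at position(s) 3: givigbu
surface: givigbu


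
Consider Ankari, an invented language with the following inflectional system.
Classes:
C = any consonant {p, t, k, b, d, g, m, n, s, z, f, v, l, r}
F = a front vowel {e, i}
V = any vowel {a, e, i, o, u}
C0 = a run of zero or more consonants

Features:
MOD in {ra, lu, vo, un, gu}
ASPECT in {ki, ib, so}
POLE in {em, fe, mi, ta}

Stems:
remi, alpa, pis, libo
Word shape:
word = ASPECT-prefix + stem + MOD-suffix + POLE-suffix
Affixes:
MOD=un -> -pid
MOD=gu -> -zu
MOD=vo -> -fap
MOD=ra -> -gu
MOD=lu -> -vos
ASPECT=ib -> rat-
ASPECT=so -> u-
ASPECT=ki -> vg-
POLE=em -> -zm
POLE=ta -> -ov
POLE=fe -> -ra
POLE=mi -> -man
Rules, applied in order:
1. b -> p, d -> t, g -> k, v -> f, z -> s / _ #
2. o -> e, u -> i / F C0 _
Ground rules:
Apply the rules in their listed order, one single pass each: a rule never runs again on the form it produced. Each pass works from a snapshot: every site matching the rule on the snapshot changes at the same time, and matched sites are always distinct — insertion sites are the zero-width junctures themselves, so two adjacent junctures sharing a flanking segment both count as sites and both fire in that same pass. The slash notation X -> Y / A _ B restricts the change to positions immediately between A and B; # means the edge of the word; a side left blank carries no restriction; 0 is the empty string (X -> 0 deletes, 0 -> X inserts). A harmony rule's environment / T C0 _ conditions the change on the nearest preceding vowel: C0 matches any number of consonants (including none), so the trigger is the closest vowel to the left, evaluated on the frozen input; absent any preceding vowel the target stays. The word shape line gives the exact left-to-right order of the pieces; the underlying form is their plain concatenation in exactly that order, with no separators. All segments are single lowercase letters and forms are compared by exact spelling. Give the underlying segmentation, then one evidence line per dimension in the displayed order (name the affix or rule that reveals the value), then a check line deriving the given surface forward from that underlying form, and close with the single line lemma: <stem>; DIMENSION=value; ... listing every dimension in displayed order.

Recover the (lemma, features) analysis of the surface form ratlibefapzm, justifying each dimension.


underlying: rat-libo-fap-zm
MOD=vo - signalled by the affix -fap
ASPECT=ib - signalled by the affix rat-
POLE=em - signalled by the affix -zm
check: ratlibofapzm -> ratlibofapzm -> ratlibefapzm
lemma: libo; MOD=vo; ASPECT=ib; POLE=em


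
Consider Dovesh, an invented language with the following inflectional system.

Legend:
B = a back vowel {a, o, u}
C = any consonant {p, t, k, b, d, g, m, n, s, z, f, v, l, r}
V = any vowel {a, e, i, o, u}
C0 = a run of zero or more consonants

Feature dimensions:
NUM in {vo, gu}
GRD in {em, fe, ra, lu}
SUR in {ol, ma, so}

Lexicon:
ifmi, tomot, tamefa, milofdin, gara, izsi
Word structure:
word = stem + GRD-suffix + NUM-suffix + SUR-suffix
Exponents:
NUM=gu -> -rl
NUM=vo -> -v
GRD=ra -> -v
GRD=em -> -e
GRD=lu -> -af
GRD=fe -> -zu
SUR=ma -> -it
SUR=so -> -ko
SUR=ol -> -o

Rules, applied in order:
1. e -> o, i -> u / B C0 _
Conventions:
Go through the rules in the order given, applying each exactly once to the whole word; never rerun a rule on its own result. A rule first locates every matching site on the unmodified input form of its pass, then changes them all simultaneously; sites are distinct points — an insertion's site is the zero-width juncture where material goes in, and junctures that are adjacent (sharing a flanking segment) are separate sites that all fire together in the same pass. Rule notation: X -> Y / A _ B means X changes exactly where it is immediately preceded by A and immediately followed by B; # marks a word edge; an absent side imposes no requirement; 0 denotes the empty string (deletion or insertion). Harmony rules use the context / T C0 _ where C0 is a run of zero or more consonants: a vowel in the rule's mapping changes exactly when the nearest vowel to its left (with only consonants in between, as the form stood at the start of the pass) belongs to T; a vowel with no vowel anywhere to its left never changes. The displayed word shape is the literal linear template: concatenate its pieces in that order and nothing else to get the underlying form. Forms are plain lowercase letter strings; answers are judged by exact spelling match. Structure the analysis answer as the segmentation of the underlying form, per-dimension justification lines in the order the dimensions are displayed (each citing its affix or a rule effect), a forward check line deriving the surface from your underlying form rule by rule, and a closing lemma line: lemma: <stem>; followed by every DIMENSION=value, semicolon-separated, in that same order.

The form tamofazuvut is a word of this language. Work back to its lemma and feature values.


underlying: tamefa-zu-v-it
NUM=vo - signalled by the affix -v
GRD=fe - signalled by the affix -zu
SUR=ma - signalled by the affix -it
check: tamefazuvit -> tamofazuvut
lemma: tamefa; NUM=vo; GRD=fe; SUR=ma


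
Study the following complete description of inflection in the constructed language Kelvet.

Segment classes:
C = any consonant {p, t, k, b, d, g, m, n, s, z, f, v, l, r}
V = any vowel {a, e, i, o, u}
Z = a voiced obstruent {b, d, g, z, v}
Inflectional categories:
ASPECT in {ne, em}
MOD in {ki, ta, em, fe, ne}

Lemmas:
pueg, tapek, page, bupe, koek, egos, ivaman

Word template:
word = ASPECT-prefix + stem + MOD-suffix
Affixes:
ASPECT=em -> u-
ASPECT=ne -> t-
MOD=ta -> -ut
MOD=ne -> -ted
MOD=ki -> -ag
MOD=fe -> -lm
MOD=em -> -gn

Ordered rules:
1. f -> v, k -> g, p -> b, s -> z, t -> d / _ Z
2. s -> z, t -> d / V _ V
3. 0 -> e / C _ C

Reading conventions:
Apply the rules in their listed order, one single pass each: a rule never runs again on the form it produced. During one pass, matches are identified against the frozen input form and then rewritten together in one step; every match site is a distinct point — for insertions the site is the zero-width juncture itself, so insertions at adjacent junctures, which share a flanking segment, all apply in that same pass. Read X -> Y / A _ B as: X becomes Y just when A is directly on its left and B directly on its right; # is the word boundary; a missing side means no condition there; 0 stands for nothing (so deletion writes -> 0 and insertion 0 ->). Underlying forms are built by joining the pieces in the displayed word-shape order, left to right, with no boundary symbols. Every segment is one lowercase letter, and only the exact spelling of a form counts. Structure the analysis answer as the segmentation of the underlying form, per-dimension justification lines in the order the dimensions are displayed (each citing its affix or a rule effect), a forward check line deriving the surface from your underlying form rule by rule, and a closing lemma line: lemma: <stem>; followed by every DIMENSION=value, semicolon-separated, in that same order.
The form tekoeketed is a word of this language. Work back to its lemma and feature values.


underlying: t-koek-ted
ASPECT=ne - signalled by the affix t-
MOD=ne - signalled by the affix -ted
check: tkoekted -> tkoekted -> tkoekted -> tekoeketed
lemma: koek; ASPECT=ne; MOD=ne


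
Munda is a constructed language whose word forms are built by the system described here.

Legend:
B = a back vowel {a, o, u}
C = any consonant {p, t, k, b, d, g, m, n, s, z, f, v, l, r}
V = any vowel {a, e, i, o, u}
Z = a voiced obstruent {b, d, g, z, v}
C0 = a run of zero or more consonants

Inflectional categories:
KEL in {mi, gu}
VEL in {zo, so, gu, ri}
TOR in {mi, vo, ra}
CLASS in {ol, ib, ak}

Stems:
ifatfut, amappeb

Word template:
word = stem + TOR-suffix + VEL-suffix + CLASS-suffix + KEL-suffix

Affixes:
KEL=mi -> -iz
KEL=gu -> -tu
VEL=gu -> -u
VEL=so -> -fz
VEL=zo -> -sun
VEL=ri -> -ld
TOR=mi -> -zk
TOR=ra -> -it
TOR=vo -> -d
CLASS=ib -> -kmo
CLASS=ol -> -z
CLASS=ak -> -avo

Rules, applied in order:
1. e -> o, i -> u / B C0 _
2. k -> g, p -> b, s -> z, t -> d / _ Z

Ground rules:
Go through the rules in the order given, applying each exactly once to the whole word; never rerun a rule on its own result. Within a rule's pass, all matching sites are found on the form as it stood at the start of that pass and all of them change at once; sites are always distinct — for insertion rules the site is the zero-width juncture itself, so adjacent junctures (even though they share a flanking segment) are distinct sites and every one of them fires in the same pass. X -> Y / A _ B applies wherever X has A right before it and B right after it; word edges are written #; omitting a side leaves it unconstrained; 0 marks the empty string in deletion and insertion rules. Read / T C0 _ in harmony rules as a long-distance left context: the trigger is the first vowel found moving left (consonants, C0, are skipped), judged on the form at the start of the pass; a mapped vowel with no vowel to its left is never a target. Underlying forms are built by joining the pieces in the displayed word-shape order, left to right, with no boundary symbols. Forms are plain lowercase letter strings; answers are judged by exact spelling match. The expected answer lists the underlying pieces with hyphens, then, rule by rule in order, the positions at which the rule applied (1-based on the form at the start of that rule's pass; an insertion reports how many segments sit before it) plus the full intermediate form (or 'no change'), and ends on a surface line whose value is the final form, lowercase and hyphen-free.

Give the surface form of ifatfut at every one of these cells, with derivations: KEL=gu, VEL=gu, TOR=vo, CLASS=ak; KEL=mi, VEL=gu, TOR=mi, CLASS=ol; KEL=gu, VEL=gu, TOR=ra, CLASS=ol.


cell KEL=gu, VEL=gu, TOR=vo, CLASS=ak:
underlying: ifatfut-d-u-avo-tu
1. e -> o, i -> u / B C0 _: no change
2. k -> g, p -> b, s -> z, t -> d / _ Z: fires at position(s) 7: ifatfudduavotu
surface: ifatfudduavotu

cell KEL=mi, VEL=gu, TOR=mi, CLASS=ol:
underlying: ifatfut-zk-u-z-iz
1. e -> o, i -> u / B C0 _: fires at position(s) 12: ifatfutzkuzuz
2. k -> g, p -> b, s -> z, t -> d / _ Z: fires at position(s) 7: ifatfudzkuzuz
surface: ifatfudzkuzuz

cell KEL=gu, VEL=gu, TOR=ra, CLASS=ol:
underlying: ifatfut-it-u-z-tu
1. e -> o, i -> u / B C0 _: fires at position(s) 8: ifatfututuztu
2. k -> g, p -> b, s -> z, t -> d / _ Z: no change
surface: ifatfututuztu


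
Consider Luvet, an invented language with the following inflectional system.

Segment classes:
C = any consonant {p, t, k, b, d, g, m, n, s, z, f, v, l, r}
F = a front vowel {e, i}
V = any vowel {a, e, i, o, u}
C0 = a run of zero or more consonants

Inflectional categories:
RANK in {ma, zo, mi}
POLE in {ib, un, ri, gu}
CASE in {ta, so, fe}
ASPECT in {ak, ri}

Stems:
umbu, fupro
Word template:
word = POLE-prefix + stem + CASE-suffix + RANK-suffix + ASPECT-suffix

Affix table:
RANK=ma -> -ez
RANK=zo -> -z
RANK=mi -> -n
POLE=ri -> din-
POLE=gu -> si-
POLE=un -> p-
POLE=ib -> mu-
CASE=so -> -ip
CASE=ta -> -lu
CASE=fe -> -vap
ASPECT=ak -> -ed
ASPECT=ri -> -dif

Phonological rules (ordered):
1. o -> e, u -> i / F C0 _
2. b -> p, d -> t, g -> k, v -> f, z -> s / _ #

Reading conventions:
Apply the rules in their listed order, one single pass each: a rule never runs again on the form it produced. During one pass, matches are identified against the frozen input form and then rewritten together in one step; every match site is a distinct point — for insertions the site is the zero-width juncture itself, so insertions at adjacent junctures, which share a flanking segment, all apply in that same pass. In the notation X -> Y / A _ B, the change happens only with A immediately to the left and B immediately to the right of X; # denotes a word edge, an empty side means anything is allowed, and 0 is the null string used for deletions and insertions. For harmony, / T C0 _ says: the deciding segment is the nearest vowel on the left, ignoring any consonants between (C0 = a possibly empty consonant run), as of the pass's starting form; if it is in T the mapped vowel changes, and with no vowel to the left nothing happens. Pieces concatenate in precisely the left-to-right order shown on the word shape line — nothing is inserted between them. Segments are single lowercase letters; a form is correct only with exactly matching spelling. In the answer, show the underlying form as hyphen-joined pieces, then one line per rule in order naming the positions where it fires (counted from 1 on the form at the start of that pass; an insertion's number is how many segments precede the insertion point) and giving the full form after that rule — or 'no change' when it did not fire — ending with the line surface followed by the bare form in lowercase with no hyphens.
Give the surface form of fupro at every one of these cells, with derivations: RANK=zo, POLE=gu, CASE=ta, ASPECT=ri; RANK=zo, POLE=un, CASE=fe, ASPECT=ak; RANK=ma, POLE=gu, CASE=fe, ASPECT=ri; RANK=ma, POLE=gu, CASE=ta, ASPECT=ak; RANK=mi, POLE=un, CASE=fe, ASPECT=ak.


cell RANK=zo, POLE=gu, CASE=ta, ASPECT=ri:
underlying: si-fupro-lu-z-dif
1. o -> e, u -> i / F C0 _: fires at position(s) 4: sifiproluzdif
2. b -> p, d -> t, g -> k, v -> f, z -> s / _ #: no change
surface: sifiproluzdif

cell RANK=zo, POLE=un, CASE=fe, ASPECT=ak:
underlying: p-fupro-vap-z-ed
1. o -> e, u -> i / F C0 _: no change
2. b -> p, d -> t, g -> k, v -> f, z -> s / _ #: fires at position(s) 12: pfuprovapzet
surface: pfuprovapzet

cell RANK=ma, POLE=gu, CASE=fe, ASPECT=ri:
underlying: si-fupro-vap-ez-dif
1. o -> e, u -> i / F C0 _: fires at position(s) 4: sifiprovapezdif
2. b -> p, d -> t, g -> k, v -> f, z -> s / _ #: no change
surface: sifiprovapezdif

cell RANK=ma, POLE=gu, CASE=ta, ASPECT=ak:
underlying: si-fupro-lu-ez-ed
1. o -> e, u -> i / F C0 _: fires at position(s) 4: sifiproluezed
2. b -> p, d -> t, g -> k, v -> f, z -> s / _ #: fires at position(s) 13: sifiproluezet
surface: sifiproluezet

cell RANK=mi, POLE=un, CASE=fe, ASPECT=ak:
underlying: p-fupro-vap-n-ed
1. o -> e, u -> i / F C0 _: no change
2. b -> p, d -> t, g -> k, v -> f, z -> s / _ #: fires at position(s) 12: pfuprovapnet
surface: pfuprovapnet


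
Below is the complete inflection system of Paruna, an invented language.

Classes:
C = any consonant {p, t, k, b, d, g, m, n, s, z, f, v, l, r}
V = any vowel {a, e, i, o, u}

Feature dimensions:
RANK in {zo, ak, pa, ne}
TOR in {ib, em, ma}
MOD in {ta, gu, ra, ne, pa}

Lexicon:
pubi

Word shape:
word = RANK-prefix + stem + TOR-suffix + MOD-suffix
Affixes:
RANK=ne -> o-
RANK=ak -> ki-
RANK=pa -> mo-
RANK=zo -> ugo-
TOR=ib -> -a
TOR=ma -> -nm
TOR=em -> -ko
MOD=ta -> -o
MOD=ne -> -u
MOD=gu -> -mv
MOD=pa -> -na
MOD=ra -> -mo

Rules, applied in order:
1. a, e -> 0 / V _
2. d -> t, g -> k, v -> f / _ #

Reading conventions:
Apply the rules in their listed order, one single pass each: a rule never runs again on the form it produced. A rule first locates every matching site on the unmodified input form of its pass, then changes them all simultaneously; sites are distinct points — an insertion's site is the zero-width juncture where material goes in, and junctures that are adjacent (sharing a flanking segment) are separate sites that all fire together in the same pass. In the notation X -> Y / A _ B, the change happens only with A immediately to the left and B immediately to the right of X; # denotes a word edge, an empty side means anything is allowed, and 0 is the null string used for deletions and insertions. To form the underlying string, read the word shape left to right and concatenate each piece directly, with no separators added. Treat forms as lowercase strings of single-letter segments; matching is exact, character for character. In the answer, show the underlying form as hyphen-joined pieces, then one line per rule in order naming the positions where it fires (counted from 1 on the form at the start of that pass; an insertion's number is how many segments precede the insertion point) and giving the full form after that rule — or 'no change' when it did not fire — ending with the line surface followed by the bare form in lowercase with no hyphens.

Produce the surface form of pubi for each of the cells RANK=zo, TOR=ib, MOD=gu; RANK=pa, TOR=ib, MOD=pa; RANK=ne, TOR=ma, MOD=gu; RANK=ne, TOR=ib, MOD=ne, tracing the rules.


cell RANK=zo, TOR=ib, MOD=gu:
underlying: ugo-pubi-a-mv
1. a, e -> 0 / V _: fires at position(s) 8: ugopubimv
2. d -> t, g -> k, v -> f / _ #: fires at position(s) 9: ugopubimf
surface: ugopubimf

cell RANK=pa, TOR=ib, MOD=pa:
underlying: mo-pubi-a-na
1. a, e -> 0 / V _: fires at position(s) 7: mopubina
2. d -> t, g -> k, v -> f / _ #: no change
surface: mopubina

cell RANK=ne, TOR=ma, MOD=gu:
underlying: o-pubi-nm-mv
1. a, e -> 0 / V _: no change
2. d -> t, g -> k, v -> f / _ #: fires at position(s) 9: opubinmmf
surface: opubinmmf

cell RANK=ne, TOR=ib, MOD=ne:
underlying: o-pubi-a-u
1. a, e -> 0 / V _: fires at position(s) 6: opubiu
2. d -> t, g -> k, v -> f / _ #: no change
surface: opubiu


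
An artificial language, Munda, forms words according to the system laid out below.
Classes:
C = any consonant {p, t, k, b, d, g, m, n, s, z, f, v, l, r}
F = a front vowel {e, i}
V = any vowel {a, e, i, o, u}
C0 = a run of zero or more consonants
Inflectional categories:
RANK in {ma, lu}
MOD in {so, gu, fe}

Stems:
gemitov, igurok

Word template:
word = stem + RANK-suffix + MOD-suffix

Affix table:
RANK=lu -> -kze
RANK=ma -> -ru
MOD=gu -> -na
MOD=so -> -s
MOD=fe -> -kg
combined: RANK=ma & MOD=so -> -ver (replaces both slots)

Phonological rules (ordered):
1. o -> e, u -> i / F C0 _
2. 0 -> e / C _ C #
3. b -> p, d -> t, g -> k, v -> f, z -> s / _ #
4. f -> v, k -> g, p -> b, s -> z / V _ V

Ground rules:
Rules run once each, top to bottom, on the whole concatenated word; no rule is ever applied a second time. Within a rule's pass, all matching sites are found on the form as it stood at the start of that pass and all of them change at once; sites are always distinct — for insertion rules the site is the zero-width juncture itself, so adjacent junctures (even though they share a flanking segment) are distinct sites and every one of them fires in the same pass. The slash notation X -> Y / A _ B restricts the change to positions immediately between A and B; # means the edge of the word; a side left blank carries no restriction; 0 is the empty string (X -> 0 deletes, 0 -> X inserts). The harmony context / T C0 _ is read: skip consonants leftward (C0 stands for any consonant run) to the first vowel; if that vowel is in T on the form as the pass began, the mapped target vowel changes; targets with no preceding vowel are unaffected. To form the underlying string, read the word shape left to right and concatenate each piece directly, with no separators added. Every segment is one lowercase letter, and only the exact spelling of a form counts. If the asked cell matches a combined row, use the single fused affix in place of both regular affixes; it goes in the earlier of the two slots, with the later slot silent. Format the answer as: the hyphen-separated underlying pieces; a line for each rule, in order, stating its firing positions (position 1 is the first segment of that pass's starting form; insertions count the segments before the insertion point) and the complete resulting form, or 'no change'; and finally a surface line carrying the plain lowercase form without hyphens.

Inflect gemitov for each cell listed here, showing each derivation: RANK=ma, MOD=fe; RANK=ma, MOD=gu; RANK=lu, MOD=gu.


cell RANK=ma, MOD=fe:
underlying: gemitov-ru-kg
1. o -> e, u -> i / F C0 _: fires at position(s) 6: gemitevrukg
2. 0 -> e / C _ C #: inserts after position(s) 10: gemitevrukeg
3. b -> p, d -> t, g -> k, v -> f, z -> s / _ #: fires at position(s) 12: gemitevrukek
4. f -> v, k -> g, p -> b, s -> z / V _ V: fires at position(s) 10: gemitevrugek
surface: gemitevrugek

cell RANK=ma, MOD=gu:
underlying: gemitov-ru-na
1. o -> e, u -> i / F C0 _: fires at position(s) 6: gemitevruna
2. 0 -> e / C _ C #: no change
3. b -> p, d -> t, g -> k, v -> f, z -> s / _ #: no change
4. f -> v, k -> g, p -> b, s -> z / V _ V: no change
surface: gemitevruna

cell RANK=lu, MOD=gu:
underlying: gemitov-kze-na
1. o -> e, u -> i / F C0 _: fires at position(s) 6: gemitevkzena
2. 0 -> e / C _ C #: no change
3. b -> p, d -> t, g -> k, v -> f, z -> s / _ #: no change
4. f -> v, k -> g, p -> b, s -> z / V _ V: no change
surface: gemitevkzena


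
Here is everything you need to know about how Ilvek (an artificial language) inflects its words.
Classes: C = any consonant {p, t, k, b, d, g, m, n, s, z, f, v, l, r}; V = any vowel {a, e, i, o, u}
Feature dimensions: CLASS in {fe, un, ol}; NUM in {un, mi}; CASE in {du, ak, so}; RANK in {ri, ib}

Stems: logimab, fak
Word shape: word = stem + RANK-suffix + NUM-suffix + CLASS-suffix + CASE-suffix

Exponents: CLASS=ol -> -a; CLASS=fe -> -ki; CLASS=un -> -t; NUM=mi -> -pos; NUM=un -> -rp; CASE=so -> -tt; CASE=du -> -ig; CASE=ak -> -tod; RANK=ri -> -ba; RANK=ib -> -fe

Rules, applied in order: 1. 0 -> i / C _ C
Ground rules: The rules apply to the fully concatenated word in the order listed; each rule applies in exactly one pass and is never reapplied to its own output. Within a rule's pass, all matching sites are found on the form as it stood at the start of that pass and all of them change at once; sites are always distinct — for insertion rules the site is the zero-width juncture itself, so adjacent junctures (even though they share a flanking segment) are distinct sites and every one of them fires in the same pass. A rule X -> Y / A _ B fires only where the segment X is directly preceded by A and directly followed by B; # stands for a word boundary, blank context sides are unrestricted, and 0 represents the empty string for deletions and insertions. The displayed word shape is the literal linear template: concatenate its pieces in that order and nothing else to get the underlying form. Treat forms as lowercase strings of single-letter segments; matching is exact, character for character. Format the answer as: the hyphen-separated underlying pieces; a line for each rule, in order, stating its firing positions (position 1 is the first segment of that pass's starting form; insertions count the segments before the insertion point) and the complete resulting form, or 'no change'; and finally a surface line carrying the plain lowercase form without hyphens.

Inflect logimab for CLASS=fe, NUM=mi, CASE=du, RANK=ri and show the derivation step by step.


underlying: logimab-ba-pos-ki-ig
1. 0 -> i / C _ C: inserts after position(s) 7, 12: logimabibaposikiig
surface: logimabibaposikiig


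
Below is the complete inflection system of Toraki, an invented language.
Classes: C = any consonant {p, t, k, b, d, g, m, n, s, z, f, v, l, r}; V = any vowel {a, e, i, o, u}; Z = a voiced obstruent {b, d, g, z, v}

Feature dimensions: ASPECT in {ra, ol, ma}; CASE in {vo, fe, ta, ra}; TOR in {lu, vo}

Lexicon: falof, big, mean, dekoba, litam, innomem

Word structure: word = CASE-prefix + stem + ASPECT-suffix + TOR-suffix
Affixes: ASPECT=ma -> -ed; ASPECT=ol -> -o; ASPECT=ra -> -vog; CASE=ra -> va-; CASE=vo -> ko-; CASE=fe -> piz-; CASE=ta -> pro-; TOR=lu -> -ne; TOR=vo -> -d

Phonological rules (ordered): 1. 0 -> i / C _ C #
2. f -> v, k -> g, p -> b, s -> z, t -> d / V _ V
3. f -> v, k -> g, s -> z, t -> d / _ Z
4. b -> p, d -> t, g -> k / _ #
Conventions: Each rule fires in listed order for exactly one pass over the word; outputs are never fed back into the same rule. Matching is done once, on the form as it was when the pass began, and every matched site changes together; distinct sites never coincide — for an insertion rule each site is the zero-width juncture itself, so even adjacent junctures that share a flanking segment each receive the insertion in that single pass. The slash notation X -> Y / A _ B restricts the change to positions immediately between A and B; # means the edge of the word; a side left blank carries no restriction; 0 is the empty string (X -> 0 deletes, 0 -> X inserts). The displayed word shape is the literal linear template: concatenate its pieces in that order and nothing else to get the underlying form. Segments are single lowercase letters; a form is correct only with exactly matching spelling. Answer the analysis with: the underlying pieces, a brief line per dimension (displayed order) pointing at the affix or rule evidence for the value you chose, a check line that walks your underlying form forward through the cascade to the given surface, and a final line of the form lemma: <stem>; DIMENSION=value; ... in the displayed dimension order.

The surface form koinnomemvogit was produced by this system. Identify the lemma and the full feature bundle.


underlying: ko-innomem-vog-d
ASPECT=ra - signalled by the affix -vog
CASE=vo - signalled by the affix ko-
TOR=vo - signalled by the affix -d
check: koinnomemvogd -> koinnomemvogid -> koinnomemvogid -> koinnomemvogid -> koinnomemvogit
lemma: innomem; ASPECT=ra; CASE=vo; TOR=vo
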